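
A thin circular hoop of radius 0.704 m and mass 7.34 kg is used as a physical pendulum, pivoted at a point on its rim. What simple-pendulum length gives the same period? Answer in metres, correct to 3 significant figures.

The equivalent simple-pendulum length is L_eq = I/(md), where I is about the pivot and d = 0.7040 m.
I_cm = mR² = 3.638 kg·m², so I = I_cm + md² = 3.638 + 3.638 = 7.276 kg·m².
L_eq = 7.276/(7.34 × 0.7040) = 1.41 m.

1.41 m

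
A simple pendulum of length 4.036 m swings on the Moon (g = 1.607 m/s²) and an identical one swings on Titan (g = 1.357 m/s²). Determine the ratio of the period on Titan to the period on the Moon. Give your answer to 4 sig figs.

1.088

T ∝ 1/√g, so T₂/T₁ = √(g₁/g₂) = √(1.607/1.357) = 1.088.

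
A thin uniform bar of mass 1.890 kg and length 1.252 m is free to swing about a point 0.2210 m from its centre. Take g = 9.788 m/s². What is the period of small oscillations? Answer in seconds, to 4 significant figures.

1.810 s

For a physical pendulum T = 2π√(I/(mgd)), with d = 0.22100 m from pivot to centre of mass.
I_cm = mL²/12 = 1.890 × 1.252²/12 = 0.24688 kg·m²; I = I_cm + md² = 0.24688 + 1.890 × 0.22100² = 0.33919 kg·m².
T = 2π√(0.33919/(1.890 × 9.788 × 0.22100)) = 1.810 s.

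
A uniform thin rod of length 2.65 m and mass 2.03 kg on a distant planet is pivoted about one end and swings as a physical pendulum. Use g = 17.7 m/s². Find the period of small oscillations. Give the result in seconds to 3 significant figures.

1.99 s

For a physical pendulum T = 2π√(I/(mgd)), with d = 1.325 m from pivot to centre of mass.
I_cm = mL²/12 = 2.03 × 2.65²/12 = 1.188 kg·m²; I = I_cm + md² = 1.188 + 2.03 × 1.325² = 4.752 kg·m².
T = 2π√(4.752/(2.03 × 17.7 × 1.325)) = 1.99 s.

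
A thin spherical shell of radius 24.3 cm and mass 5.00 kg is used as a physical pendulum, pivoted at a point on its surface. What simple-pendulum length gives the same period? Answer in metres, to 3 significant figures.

The equivalent simple-pendulum length is L_eq = I/(md), where I is about the pivot and d = 0.2430 m.
I_cm = (2/3)mR² = 0.1968 kg·m², so I = I_cm + md² = 0.1968 + 0.2952 = 0.4921 kg·m².
L_eq = 0.4921/(5.00 × 0.2430) = 0.405 m.

0.405 m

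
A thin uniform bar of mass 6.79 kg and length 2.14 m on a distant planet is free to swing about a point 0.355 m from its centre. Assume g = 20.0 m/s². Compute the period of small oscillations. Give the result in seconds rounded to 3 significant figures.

For a physical pendulum T = 2π√(I/(mgd)), with d = 0.3550 m from pivot to centre of mass.
I_cm = mL²/12 = 6.79 × 2.14²/12 = 2.591 kg·m²; I = I_cm + md² = 2.591 + 6.79 × 0.3550² = 3.447 kg·m².
T = 2π√(3.447/(6.79 × 20.0 × 0.3550)) = 1.68 s.

1.68 s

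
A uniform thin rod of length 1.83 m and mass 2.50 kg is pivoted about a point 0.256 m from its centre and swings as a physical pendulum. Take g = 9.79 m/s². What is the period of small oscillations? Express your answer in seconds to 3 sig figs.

2.33 s

For a physical pendulum T = 2π√(I/(mgd)), with d = 0.2560 m from pivot to centre of mass.
I_cm = mL²/12 = 2.50 × 1.83²/12 = 0.6977 kg·m²; I = I_cm + md² = 0.6977 + 2.50 × 0.2560² = 0.8615 kg·m².
T = 2π√(0.8615/(2.50 × 9.79 × 0.2560)) = 2.33 s.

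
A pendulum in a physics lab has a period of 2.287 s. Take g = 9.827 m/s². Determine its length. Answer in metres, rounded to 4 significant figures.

1.302 m

From T = 2π√(L/g), L = gT²/(4π²) = 9.827 × 2.2870²/(4π²) = 1.302 m.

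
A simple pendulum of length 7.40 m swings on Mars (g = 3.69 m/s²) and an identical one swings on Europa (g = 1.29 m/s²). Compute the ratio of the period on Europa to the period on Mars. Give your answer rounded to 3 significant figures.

T ∝ 1/√g, so T₂/T₁ = √(g₁/g₂) = √(3.69/1.29) = 1.69.

1.69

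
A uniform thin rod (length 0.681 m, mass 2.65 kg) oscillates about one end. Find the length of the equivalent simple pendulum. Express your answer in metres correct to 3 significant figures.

The equivalent simple-pendulum length is L_eq = I/(md), where I is about the pivot and d = 0.3405 m.
I_cm = (1/12)mL² = 0.1024 kg·m², so I = I_cm + md² = 0.1024 + 0.3072 = 0.4097 kg·m².
L_eq = 0.4097/(2.65 × 0.3405) = 0.454 m.

0.454 m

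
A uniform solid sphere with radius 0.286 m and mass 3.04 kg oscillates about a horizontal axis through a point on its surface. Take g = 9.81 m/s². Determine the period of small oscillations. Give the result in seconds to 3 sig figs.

I_cm = (2/5)mr² = 0.09946 kg·m². The pivot is at distance d = 0.286 m from the centre of mass.
By the parallel-axis theorem, I = I_cm + md² = 0.09946 + 0.2487 = 0.3481 kg·m².
T = 2π√(I/(mgd)) = 2π√(0.3481/(3.04 × 9.81 × 0.286)) = 1.27 s.

1.27 s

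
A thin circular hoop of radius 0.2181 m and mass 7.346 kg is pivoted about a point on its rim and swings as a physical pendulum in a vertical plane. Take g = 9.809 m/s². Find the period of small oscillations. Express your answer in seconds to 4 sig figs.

1.325 s

I_cm = mr² = 0.34943 kg·m². The pivot is at distance d = 0.2181 m from the centre of mass.
By the parallel-axis theorem, I = I_cm + md² = 0.34943 + 0.34943 = 0.69886 kg·m².
T = 2π√(I/(mgd)) = 2π√(0.69886/(7.346 × 9.809 × 0.2181)) = 1.325 s.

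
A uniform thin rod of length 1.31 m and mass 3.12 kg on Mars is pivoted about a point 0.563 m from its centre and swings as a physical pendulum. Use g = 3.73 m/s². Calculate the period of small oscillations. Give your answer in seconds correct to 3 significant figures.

For a physical pendulum T = 2π√(I/(mgd)), with d = 0.5630 m from pivot to centre of mass.
I_cm = mL²/12 = 3.12 × 1.31²/12 = 0.4462 kg·m²; I = I_cm + md² = 0.4462 + 3.12 × 0.5630² = 1.435 kg·m².
T = 2π√(1.435/(3.12 × 3.73 × 0.5630)) = 2.94 s.

2.94 s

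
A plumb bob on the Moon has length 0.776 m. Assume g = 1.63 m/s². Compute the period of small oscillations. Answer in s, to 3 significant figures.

4.34 s

T = 2π√(L/g) = 2π√(0.776/1.63) = 2π × 0.6900 = 4.34 s.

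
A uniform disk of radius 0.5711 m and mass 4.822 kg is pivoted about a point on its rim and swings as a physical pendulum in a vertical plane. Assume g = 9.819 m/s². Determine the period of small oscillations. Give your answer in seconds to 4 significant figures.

I_cm = ½mr² = 0.78636 kg·m². The pivot is at distance d = 0.5711 m from the centre of mass.
By the parallel-axis theorem, I = I_cm + md² = 0.78636 + 1.5727 = 2.3591 kg·m².
T = 2π√(I/(mgd)) = 2π√(2.3591/(4.822 × 9.819 × 0.5711)) = 1.856 s.

1.856 s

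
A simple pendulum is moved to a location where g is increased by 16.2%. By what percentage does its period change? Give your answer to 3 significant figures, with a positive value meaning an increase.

T ∝ 1/√g, so T'/T = 1/√(1.162) = 0.9277.
Percentage change in T = (0.9277 − 1) × 100% = -7.23%.

-7.23%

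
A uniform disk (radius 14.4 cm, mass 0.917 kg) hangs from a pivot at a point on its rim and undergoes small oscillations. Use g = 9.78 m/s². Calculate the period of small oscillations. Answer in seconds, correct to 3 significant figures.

0.934 s

I_cm = ½mr² = 0.009507 kg·m². The pivot is at distance d = 0.144 m from the centre of mass.
By the parallel-axis theorem, I = I_cm + md² = 0.009507 + 0.01901 = 0.02852 kg·m².
T = 2π√(I/(mgd)) = 2π√(0.02852/(0.917 × 9.78 × 0.144)) = 0.934 s.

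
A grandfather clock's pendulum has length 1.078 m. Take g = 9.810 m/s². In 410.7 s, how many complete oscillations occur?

197

T = 2π√(L/g) = 2π√(1.078/9.810) = 2.0828 s.
Number of complete oscillations = ⌊410.7/2.0828⌋ = ⌊197.18⌋ = 197.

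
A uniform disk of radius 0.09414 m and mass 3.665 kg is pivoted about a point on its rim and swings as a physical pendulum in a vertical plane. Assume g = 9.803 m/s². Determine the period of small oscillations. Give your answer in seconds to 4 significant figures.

0.7541 s

I_cm = ½mr² = 0.016240 kg·m². The pivot is at distance d = 0.09414 m from the centre of mass.
By the parallel-axis theorem, I = I_cm + md² = 0.016240 + 0.032480 = 0.048721 kg·m².
T = 2π√(I/(mgd)) = 2π√(0.048721/(3.665 × 9.803 × 0.09414)) = 0.7541 s.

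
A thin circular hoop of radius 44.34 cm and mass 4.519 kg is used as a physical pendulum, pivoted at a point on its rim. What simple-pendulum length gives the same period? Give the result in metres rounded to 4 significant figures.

0.8868 m

The equivalent simple-pendulum length is L_eq = I/(md), where I is about the pivot and d = 0.44340 m.
I_cm = mR² = 0.88845 kg·m², so I = I_cm + md² = 0.88845 + 0.88845 = 1.7769 kg·m².
L_eq = 1.7769/(4.519 × 0.44340) = 0.8868 m.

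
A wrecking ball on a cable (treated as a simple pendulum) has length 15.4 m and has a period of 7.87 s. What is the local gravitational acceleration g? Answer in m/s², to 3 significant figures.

9.82 m/s²

From T = 2π√(L/g), g = 4π²L/T² = 4π² × 15.4/7.870² = 9.82 m/s².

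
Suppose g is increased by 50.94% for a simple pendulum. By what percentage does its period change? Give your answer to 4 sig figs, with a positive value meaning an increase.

-18.60%

T ∝ 1/√g, so T'/T = 1/√(1.5094) = 0.81395.
Percentage change in T = (0.81395 − 1) × 100% = -18.60%.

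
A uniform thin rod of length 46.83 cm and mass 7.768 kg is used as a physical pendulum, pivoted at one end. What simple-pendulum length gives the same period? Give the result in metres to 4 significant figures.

The equivalent simple-pendulum length is L_eq = I/(md), where I is about the pivot and d = 0.23415 m.
I_cm = (1/12)mL² = 0.14196 kg·m², so I = I_cm + md² = 0.14196 + 0.42589 = 0.56785 kg·m².
L_eq = 0.56785/(7.768 × 0.23415) = 0.3122 m.

0.3122 m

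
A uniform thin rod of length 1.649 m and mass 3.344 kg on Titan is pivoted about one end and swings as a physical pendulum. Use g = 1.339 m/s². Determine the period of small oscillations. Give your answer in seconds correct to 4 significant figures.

5.693 s

For a physical pendulum T = 2π√(I/(mgd)), with d = 0.82450 m from pivot to centre of mass.
I_cm = mL²/12 = 3.344 × 1.649²/12 = 0.75775 kg·m²; I = I_cm + md² = 0.75775 + 3.344 × 0.82450² = 3.0310 kg·m².
T = 2π√(3.0310/(3.344 × 1.339 × 0.82450)) = 5.693 s.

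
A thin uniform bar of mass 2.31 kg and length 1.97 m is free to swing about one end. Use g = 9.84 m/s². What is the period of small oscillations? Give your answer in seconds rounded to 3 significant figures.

For a physical pendulum T = 2π√(I/(mgd)), with d = 0.9850 m from pivot to centre of mass.
I_cm = mL²/12 = 2.31 × 1.97²/12 = 0.7471 kg·m²; I = I_cm + md² = 0.7471 + 2.31 × 0.9850² = 2.988 kg·m².
T = 2π√(2.988/(2.31 × 9.84 × 0.9850)) = 2.30 s.

2.30 s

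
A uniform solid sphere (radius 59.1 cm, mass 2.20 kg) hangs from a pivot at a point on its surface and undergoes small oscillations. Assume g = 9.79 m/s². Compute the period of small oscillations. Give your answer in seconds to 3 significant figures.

I_cm = (2/5)mr² = 0.3074 kg·m². The pivot is at distance d = 0.591 m from the centre of mass.
By the parallel-axis theorem, I = I_cm + md² = 0.3074 + 0.7684 = 1.076 kg·m².
T = 2π√(I/(mgd)) = 2π√(1.076/(2.20 × 9.79 × 0.591)) = 1.83 s.

1.83 s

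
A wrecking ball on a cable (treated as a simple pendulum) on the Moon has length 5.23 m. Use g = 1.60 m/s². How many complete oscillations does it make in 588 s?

51

T = 2π√(L/g) = 2π√(5.23/1.60) = 11.36 s.
Number of complete oscillations = ⌊588/11.36⌋ = ⌊51.76⌋ = 51.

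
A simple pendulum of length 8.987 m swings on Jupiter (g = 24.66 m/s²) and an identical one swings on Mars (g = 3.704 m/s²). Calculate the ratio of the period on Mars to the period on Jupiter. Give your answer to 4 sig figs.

T ∝ 1/√g, so T₂/T₁ = √(g₁/g₂) = √(24.66/3.704) = 2.580.

2.580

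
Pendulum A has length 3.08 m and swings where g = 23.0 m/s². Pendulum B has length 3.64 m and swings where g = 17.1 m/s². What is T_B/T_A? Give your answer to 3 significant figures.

1.26

T = 2π√(L/g), so T_B/T_A = √((L_B/g_B)/(L_A/g_A)) = √((3.64/17.1)/(3.08/23.0)) = 1.26.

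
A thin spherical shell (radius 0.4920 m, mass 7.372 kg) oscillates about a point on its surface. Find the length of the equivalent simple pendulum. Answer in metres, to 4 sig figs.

0.8200 m

The equivalent simple-pendulum length is L_eq = I/(md), where I is about the pivot and d = 0.49200 m.
I_cm = (2/3)mR² = 1.1897 kg·m², so I = I_cm + md² = 1.1897 + 1.7845 = 2.9742 kg·m².
L_eq = 2.9742/(7.372 × 0.49200) = 0.8200 m.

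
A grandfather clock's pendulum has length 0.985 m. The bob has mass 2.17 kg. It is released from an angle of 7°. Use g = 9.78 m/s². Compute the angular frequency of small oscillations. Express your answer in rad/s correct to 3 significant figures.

ω = √(g/L) = √(9.78/0.985) = 3.15 rad/s.

3.15 rad/s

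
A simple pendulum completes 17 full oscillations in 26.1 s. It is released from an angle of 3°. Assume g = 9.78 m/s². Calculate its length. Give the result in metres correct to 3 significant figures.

T = 26.1/17 = 1.535 s.
From T = 2π√(L/g), L = gT²/(4π²) = 9.78 × 1.535²/(4π²) = 0.584 m.

0.584 m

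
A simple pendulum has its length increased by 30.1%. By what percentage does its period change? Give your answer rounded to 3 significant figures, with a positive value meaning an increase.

T ∝ √L, so T'/T = √(1.301) = 1.141.
Percentage change in T = (1.141 − 1) × 100% = 14.1%.

14.1%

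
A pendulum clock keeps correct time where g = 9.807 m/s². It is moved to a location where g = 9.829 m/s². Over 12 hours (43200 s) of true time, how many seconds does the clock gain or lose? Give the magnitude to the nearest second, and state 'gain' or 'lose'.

gain 48 s

The clock's period scales as T ∝ 1/√g, so T'/T = √(9.807/9.829) = 0.998880.
In 43200 s of true time the clock registers 43200/0.998880 = 43248.4 s, so it gains 48 s.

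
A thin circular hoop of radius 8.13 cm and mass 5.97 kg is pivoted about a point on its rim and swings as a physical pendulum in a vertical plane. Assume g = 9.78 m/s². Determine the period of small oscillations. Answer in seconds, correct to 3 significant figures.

0.810 s

I_cm = mr² = 0.03946 kg·m². The pivot is at distance d = 0.0813 m from the centre of mass.
By the parallel-axis theorem, I = I_cm + md² = 0.03946 + 0.03946 = 0.07892 kg·m².
T = 2π√(I/(mgd)) = 2π√(0.07892/(5.97 × 9.78 × 0.0813)) = 0.810 s.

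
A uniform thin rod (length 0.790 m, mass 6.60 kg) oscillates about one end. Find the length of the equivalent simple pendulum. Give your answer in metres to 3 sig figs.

0.527 m

The equivalent simple-pendulum length is L_eq = I/(md), where I is about the pivot and d = 0.3950 m.
I_cm = (1/12)mL² = 0.3433 kg·m², so I = I_cm + md² = 0.3433 + 1.030 = 1.373 kg·m².
L_eq = 1.373/(6.60 × 0.3950) = 0.527 m.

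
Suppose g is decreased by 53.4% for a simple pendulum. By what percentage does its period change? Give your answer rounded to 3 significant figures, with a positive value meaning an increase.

46.5%

T ∝ 1/√g, so T'/T = 1/√(0.4660) = 1.465.
Percentage change in T = (1.465 − 1) × 100% = 46.5%.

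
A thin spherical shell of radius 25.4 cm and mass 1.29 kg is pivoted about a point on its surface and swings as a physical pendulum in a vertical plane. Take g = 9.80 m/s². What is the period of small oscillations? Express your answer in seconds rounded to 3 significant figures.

I_cm = (2/3)mr² = 0.05548 kg·m². The pivot is at distance d = 0.254 m from the centre of mass.
By the parallel-axis theorem, I = I_cm + md² = 0.05548 + 0.08323 = 0.1387 kg·m².
T = 2π√(I/(mgd)) = 2π√(0.1387/(1.29 × 9.80 × 0.254)) = 1.31 s.

1.31 s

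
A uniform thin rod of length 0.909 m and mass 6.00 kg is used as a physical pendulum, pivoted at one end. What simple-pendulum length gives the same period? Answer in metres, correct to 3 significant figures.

0.606 m

The equivalent simple-pendulum length is L_eq = I/(md), where I is about the pivot and d = 0.4545 m.
I_cm = (1/12)mL² = 0.4131 kg·m², so I = I_cm + md² = 0.4131 + 1.239 = 1.653 kg·m².
L_eq = 1.653/(6.00 × 0.4545) = 0.606 m.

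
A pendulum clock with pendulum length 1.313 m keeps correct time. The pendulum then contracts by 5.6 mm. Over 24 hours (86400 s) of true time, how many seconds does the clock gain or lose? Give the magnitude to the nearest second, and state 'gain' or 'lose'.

T ∝ √L, so T'/T = √(1.30740/1.313) = 0.997865.
In 86400 s of true time the clock registers 86400/0.997865 = 86584.8 s, so it gains 185 s.

gain 185 s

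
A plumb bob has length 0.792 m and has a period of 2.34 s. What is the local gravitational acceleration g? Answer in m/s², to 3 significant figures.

From T = 2π√(L/g), g = 4π²L/T² = 4π² × 0.792/2.340² = 5.71 m/s².

5.71 m/s²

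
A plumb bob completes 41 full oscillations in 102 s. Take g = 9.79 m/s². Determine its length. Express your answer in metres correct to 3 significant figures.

1.53 m

T = 102/41 = 2.488 s.
From T = 2π√(L/g), L = gT²/(4π²) = 9.79 × 2.488²/(4π²) = 1.53 m.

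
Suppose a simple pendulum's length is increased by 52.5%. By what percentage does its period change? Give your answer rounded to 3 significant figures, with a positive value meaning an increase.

T ∝ √L, so T'/T = √(1.525) = 1.235.
Percentage change in T = (1.235 − 1) × 100% = 23.5%.

23.5%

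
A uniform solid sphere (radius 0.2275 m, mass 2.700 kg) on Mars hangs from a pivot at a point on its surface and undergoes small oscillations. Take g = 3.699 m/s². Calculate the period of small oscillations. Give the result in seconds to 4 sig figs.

I_cm = (2/5)mr² = 0.055897 kg·m². The pivot is at distance d = 0.2275 m from the centre of mass.
By the parallel-axis theorem, I = I_cm + md² = 0.055897 + 0.13974 = 0.19564 kg·m².
T = 2π√(I/(mgd)) = 2π√(0.19564/(2.700 × 3.699 × 0.2275)) = 1.844 s.

1.844 s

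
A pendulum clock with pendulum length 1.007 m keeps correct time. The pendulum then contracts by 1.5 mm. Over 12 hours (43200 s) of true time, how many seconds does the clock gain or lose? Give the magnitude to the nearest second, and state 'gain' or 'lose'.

T ∝ √L, so T'/T = √(1.00550/1.007) = 0.999255.
In 43200 s of true time the clock registers 43200/0.999255 = 43232.2 s, so it gains 32 s.

gain 32 s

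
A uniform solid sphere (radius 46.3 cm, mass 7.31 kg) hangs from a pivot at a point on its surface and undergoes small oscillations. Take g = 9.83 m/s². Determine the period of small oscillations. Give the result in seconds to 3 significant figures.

I_cm = (2/5)mr² = 0.6268 kg·m². The pivot is at distance d = 0.463 m from the centre of mass.
By the parallel-axis theorem, I = I_cm + md² = 0.6268 + 1.567 = 2.194 kg·m².
T = 2π√(I/(mgd)) = 2π√(2.194/(7.31 × 9.83 × 0.463)) = 1.61 s.

1.61 s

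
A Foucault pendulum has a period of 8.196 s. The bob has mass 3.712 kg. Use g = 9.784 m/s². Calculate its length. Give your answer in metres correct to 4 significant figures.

From T = 2π√(L/g), L = gT²/(4π²) = 9.784 × 8.1960²/(4π²) = 16.65 m.

16.65 m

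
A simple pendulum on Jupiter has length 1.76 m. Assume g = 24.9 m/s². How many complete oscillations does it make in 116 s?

69

T = 2π√(L/g) = 2π√(1.76/24.9) = 1.670 s.
Number of complete oscillations = ⌊116/1.670⌋ = ⌊69.44⌋ = 69.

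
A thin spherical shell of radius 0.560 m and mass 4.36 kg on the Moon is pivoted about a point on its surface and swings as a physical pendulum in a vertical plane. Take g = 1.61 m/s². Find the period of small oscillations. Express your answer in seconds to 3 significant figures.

4.78 s

I_cm = (2/3)mr² = 0.9115 kg·m². The pivot is at distance d = 0.560 m from the centre of mass.
By the parallel-axis theorem, I = I_cm + md² = 0.9115 + 1.367 = 2.279 kg·m².
T = 2π√(I/(mgd)) = 2π√(2.279/(4.36 × 1.61 × 0.560)) = 4.78 s.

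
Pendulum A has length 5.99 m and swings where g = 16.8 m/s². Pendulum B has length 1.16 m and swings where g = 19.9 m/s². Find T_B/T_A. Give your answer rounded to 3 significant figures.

T = 2π√(L/g), so T_B/T_A = √((L_B/g_B)/(L_A/g_A)) = √((1.16/19.9)/(5.99/16.8)) = 0.404.

0.404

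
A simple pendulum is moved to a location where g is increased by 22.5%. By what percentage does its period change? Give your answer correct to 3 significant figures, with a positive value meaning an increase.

T ∝ 1/√g, so T'/T = 1/√(1.225) = 0.9035.
Percentage change in T = (0.9035 − 1) × 100% = -9.65%.

-9.65%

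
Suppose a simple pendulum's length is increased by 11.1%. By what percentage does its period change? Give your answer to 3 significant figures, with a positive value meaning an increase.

5.40%

T ∝ √L, so T'/T = √(1.111) = 1.054.
Percentage change in T = (1.054 − 1) × 100% = 5.40%.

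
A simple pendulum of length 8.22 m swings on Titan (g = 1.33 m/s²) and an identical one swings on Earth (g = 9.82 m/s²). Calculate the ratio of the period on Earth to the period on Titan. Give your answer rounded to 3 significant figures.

0.368

T ∝ 1/√g, so T₂/T₁ = √(g₁/g₂) = √(1.33/9.82) = 0.368.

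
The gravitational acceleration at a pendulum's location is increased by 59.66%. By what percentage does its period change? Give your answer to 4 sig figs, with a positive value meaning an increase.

-20.86%

T ∝ 1/√g, so T'/T = 1/√(1.5966) = 0.79141.
Percentage change in T = (0.79141 − 1) × 100% = -20.86%.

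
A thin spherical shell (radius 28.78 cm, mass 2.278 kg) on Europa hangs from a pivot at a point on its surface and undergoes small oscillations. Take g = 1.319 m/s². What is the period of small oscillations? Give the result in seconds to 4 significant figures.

I_cm = (2/3)mr² = 0.12579 kg·m². The pivot is at distance d = 0.2878 m from the centre of mass.
By the parallel-axis theorem, I = I_cm + md² = 0.12579 + 0.18868 = 0.31447 kg·m².
T = 2π√(I/(mgd)) = 2π√(0.31447/(2.278 × 1.319 × 0.2878)) = 3.789 s.

3.789 s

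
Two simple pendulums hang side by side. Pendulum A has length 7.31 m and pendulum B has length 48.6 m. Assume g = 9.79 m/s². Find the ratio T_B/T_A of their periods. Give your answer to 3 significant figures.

T ∝ √L, so T_B/T_A = √(L_B/L_A) = √(48.6/7.31) = 2.58.

2.58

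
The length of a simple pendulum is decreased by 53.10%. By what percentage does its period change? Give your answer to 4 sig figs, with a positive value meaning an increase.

T ∝ √L, so T'/T = √(0.46900) = 0.68484.
Percentage change in T = (0.68484 − 1) × 100% = -31.52%.

-31.52%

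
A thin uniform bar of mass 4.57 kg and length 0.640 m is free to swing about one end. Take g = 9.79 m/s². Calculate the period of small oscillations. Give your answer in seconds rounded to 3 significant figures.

1.31 s

For a physical pendulum T = 2π√(I/(mgd)), with d = 0.3200 m from pivot to centre of mass.
I_cm = mL²/12 = 4.57 × 0.640²/12 = 0.1560 kg·m²; I = I_cm + md² = 0.1560 + 4.57 × 0.3200² = 0.6240 kg·m².
T = 2π√(0.6240/(4.57 × 9.79 × 0.3200)) = 1.31 s.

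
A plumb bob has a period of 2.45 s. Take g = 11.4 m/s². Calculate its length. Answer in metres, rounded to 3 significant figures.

1.73 m

From T = 2π√(L/g), L = gT²/(4π²) = 11.4 × 2.450²/(4π²) = 1.73 m.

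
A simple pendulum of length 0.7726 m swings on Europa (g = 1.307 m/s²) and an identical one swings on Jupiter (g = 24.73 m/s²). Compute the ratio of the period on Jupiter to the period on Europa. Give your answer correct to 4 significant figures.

T ∝ 1/√g, so T₂/T₁ = √(g₁/g₂) = √(1.307/24.73) = 0.2299.

0.2299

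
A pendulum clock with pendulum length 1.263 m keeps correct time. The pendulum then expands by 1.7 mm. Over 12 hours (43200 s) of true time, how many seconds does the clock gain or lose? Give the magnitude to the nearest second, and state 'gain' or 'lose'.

T ∝ √L, so T'/T = √(1.26470/1.263) = 1.00067.
In 43200 s of true time the clock registers 43200/1.00067 = 43171.0 s, so it loses 29 s.

lose 29 s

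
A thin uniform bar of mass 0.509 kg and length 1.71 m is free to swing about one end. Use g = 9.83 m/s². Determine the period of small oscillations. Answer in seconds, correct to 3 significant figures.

2.14 s

For a physical pendulum T = 2π√(I/(mgd)), with d = 0.8550 m from pivot to centre of mass.
I_cm = mL²/12 = 0.509 × 1.71²/12 = 0.1240 kg·m²; I = I_cm + md² = 0.1240 + 0.509 × 0.8550² = 0.4961 kg·m².
T = 2π√(0.4961/(0.509 × 9.83 × 0.8550)) = 2.14 s.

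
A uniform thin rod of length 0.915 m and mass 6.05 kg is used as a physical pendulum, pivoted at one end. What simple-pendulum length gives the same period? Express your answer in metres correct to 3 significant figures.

0.610 m

The equivalent simple-pendulum length is L_eq = I/(md), where I is about the pivot and d = 0.4575 m.
I_cm = (1/12)mL² = 0.4221 kg·m², so I = I_cm + md² = 0.4221 + 1.266 = 1.688 kg·m².
L_eq = 1.688/(6.05 × 0.4575) = 0.610 m.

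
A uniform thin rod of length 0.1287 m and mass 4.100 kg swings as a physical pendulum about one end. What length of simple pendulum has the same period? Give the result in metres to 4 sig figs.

The equivalent simple-pendulum length is L_eq = I/(md), where I is about the pivot and d = 0.064350 m.
I_cm = (1/12)mL² = 0.0056593 kg·m², so I = I_cm + md² = 0.0056593 + 0.016978 = 0.022637 kg·m².
L_eq = 0.022637/(4.100 × 0.064350) = 0.08580 m.

0.08580 m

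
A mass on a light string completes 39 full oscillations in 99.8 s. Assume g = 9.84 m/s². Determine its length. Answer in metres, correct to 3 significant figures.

1.63 m

T = 99.8/39 = 2.559 s.
From T = 2π√(L/g), L = gT²/(4π²) = 9.84 × 2.559²/(4π²) = 1.63 m.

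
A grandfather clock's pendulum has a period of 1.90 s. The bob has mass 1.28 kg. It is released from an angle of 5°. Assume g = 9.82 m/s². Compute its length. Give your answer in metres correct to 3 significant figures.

From T = 2π√(L/g), L = gT²/(4π²) = 9.82 × 1.900²/(4π²) = 0.898 m.

0.898 m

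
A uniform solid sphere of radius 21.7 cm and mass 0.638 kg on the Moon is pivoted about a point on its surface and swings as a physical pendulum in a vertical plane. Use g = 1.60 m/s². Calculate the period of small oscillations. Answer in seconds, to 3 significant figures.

2.74 s

I_cm = (2/5)mr² = 0.01202 kg·m². The pivot is at distance d = 0.217 m from the centre of mass.
By the parallel-axis theorem, I = I_cm + md² = 0.01202 + 0.03004 = 0.04206 kg·m².
T = 2π√(I/(mgd)) = 2π√(0.04206/(0.638 × 1.60 × 0.217)) = 2.74 s.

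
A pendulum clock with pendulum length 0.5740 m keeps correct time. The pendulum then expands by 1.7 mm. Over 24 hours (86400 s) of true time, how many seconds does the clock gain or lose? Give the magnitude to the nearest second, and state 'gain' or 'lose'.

T ∝ √L, so T'/T = √(0.57570/0.5740) = 1.00148.
In 86400 s of true time the clock registers 86400/1.00148 = 86272.3 s, so it loses 128 s.

lose 128 s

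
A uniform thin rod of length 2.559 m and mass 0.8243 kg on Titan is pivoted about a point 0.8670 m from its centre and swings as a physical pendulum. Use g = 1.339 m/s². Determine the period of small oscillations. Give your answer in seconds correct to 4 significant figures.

6.642 s

For a physical pendulum T = 2π√(I/(mgd)), with d = 0.86700 m from pivot to centre of mass.
I_cm = mL²/12 = 0.8243 × 2.559²/12 = 0.44983 kg·m²; I = I_cm + md² = 0.44983 + 0.8243 × 0.86700² = 1.0694 kg·m².
T = 2π√(1.0694/(0.8243 × 1.339 × 0.86700)) = 6.642 s.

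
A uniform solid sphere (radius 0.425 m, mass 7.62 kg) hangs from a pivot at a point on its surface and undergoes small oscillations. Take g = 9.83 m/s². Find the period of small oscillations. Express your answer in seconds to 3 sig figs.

1.55 s

I_cm = (2/5)mr² = 0.5505 kg·m². The pivot is at distance d = 0.425 m from the centre of mass.
By the parallel-axis theorem, I = I_cm + md² = 0.5505 + 1.376 = 1.927 kg·m².
T = 2π√(I/(mgd)) = 2π√(1.927/(7.62 × 9.83 × 0.425)) = 1.55 s.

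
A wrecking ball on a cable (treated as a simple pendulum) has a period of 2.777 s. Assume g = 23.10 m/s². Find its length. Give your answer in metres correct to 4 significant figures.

4.512 m

From T = 2π√(L/g), L = gT²/(4π²) = 23.10 × 2.7770²/(4π²) = 4.512 m.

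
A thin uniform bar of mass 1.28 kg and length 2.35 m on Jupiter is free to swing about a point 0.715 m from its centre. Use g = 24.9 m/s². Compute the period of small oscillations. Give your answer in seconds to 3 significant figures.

1.47 s

For a physical pendulum T = 2π√(I/(mgd)), with d = 0.7150 m from pivot to centre of mass.
I_cm = mL²/12 = 1.28 × 2.35²/12 = 0.5891 kg·m²; I = I_cm + md² = 0.5891 + 1.28 × 0.7150² = 1.243 kg·m².
T = 2π√(1.243/(1.28 × 24.9 × 0.7150)) = 1.47 s.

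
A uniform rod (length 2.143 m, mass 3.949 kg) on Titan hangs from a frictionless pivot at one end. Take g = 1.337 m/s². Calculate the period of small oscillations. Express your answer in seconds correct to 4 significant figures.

6.495 s

For a physical pendulum T = 2π√(I/(mgd)), with d = 1.0715 m from pivot to centre of mass.
I_cm = mL²/12 = 3.949 × 2.143²/12 = 1.5113 kg·m²; I = I_cm + md² = 1.5113 + 3.949 × 1.0715² = 6.0452 kg·m².
T = 2π√(6.0452/(3.949 × 1.337 × 1.0715)) = 6.495 s.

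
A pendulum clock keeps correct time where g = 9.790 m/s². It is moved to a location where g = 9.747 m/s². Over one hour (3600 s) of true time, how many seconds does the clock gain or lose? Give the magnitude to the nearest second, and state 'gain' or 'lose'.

lose 8 s

The clock's period scales as T ∝ 1/√g, so T'/T = √(9.790/9.747) = 1.00220.
In 3600 s of true time the clock registers 3600/1.00220 = 3592.1 s, so it loses 8 s.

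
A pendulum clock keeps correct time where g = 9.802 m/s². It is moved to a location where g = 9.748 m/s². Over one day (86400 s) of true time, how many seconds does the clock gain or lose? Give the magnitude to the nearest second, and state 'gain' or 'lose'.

lose 238 s

The clock's period scales as T ∝ 1/√g, so T'/T = √(9.802/9.748) = 1.00277.
In 86400 s of true time the clock registers 86400/1.00277 = 86161.7 s, so it loses 238 s.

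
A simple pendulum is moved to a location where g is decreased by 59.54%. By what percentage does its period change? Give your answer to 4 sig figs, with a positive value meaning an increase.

T ∝ 1/√g, so T'/T = 1/√(0.40460) = 1.5721.
Percentage change in T = (1.5721 − 1) × 100% = 57.21%.

57.21%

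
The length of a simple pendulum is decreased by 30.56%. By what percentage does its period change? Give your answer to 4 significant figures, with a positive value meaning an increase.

-16.67%

T ∝ √L, so T'/T = √(0.69440) = 0.83331.
Percentage change in T = (0.83331 − 1) × 100% = -16.67%.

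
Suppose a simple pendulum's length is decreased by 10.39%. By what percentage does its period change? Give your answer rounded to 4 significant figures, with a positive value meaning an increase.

T ∝ √L, so T'/T = √(0.89610) = 0.94663.
Percentage change in T = (0.94663 − 1) × 100% = -5.337%.

-5.337%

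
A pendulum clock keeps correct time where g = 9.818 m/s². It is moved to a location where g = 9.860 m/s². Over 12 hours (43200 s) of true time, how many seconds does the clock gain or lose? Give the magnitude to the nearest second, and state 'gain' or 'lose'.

gain 92 s

The clock's period scales as T ∝ 1/√g, so T'/T = √(9.818/9.860) = 0.997868.
In 43200 s of true time the clock registers 43200/0.997868 = 43292.3 s, so it gains 92 s.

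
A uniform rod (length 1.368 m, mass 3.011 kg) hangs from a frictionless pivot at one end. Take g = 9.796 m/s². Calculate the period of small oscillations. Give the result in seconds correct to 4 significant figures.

1.917 s

For a physical pendulum T = 2π√(I/(mgd)), with d = 0.68400 m from pivot to centre of mass.
I_cm = mL²/12 = 3.011 × 1.368²/12 = 0.46957 kg·m²; I = I_cm + md² = 0.46957 + 3.011 × 0.68400² = 1.8783 kg·m².
T = 2π√(1.8783/(3.011 × 9.796 × 0.68400)) = 1.917 s.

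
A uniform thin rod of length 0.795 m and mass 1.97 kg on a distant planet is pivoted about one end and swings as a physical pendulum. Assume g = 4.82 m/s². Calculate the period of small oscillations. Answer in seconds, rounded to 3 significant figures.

For a physical pendulum T = 2π√(I/(mgd)), with d = 0.3975 m from pivot to centre of mass.
I_cm = mL²/12 = 1.97 × 0.795²/12 = 0.1038 kg·m²; I = I_cm + md² = 0.1038 + 1.97 × 0.3975² = 0.4150 kg·m².
T = 2π√(0.4150/(1.97 × 4.82 × 0.3975)) = 2.08 s.

2.08 s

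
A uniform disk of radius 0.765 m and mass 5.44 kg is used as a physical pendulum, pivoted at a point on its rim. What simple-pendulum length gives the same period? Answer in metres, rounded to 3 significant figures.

The equivalent simple-pendulum length is L_eq = I/(md), where I is about the pivot and d = 0.7650 m.
I_cm = ½mR² = 1.592 kg·m², so I = I_cm + md² = 1.592 + 3.184 = 4.775 kg·m².
L_eq = 4.775/(5.44 × 0.7650) = 1.15 m.

1.15 m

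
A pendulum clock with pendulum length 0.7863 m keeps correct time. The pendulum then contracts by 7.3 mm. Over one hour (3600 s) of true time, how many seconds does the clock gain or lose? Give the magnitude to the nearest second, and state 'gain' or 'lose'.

T ∝ √L, so T'/T = √(0.77900/0.7863) = 0.995347.
In 3600 s of true time the clock registers 3600/0.995347 = 3616.8 s, so it gains 17 s.

gain 17 s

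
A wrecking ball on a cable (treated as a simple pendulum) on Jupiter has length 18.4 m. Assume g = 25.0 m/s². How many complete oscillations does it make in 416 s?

77

T = 2π√(L/g) = 2π√(18.4/25.0) = 5.390 s.
Number of complete oscillations = ⌊416/5.390⌋ = ⌊77.17⌋ = 77.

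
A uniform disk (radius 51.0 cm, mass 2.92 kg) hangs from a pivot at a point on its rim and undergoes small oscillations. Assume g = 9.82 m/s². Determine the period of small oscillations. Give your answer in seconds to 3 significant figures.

I_cm = ½mr² = 0.3797 kg·m². The pivot is at distance d = 0.510 m from the centre of mass.
By the parallel-axis theorem, I = I_cm + md² = 0.3797 + 0.7595 = 1.139 kg·m².
T = 2π√(I/(mgd)) = 2π√(1.139/(2.92 × 9.82 × 0.510)) = 1.75 s.

1.75 s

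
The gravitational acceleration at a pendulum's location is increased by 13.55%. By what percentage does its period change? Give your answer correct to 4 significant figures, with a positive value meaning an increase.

T ∝ 1/√g, so T'/T = 1/√(1.1355) = 0.93844.
Percentage change in T = (0.93844 − 1) × 100% = -6.156%.

-6.156%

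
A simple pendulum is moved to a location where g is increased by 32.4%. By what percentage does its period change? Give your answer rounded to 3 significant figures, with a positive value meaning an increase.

T ∝ 1/√g, so T'/T = 1/√(1.324) = 0.8691.
Percentage change in T = (0.8691 − 1) × 100% = -13.1%.

-13.1%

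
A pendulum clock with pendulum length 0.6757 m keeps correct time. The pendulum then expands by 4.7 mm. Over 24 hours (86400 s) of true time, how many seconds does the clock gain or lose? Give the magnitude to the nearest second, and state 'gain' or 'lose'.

lose 299 s

T ∝ √L, so T'/T = √(0.68040/0.6757) = 1.00347.
In 86400 s of true time the clock registers 86400/1.00347 = 86101.1 s, so it loses 299 s.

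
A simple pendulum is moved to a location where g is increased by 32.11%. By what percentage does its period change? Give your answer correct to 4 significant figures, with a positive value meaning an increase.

T ∝ 1/√g, so T'/T = 1/√(1.3211) = 0.87003.
Percentage change in T = (0.87003 − 1) × 100% = -13.00%.

-13.00%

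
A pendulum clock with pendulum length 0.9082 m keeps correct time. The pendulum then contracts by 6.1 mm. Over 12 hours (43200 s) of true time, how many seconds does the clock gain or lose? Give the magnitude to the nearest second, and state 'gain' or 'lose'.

gain 146 s

T ∝ √L, so T'/T = √(0.90210/0.9082) = 0.996636.
In 43200 s of true time the clock registers 43200/0.996636 = 43345.8 s, so it gains 146 s.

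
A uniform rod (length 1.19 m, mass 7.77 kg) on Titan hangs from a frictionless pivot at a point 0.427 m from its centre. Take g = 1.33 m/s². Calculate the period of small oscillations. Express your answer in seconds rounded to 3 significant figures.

For a physical pendulum T = 2π√(I/(mgd)), with d = 0.4270 m from pivot to centre of mass.
I_cm = mL²/12 = 7.77 × 1.19²/12 = 0.9169 kg·m²; I = I_cm + md² = 0.9169 + 7.77 × 0.4270² = 2.334 kg·m².
T = 2π√(2.334/(7.77 × 1.33 × 0.4270)) = 4.57 s.

4.57 s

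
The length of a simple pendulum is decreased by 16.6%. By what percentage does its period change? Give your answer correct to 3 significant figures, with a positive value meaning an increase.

T ∝ √L, so T'/T = √(0.8340) = 0.9132.
Percentage change in T = (0.9132 − 1) × 100% = -8.68%.

-8.68%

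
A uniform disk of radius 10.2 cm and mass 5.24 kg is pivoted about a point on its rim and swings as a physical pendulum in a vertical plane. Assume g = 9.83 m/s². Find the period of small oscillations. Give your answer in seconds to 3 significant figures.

I_cm = ½mr² = 0.02726 kg·m². The pivot is at distance d = 0.102 m from the centre of mass.
By the parallel-axis theorem, I = I_cm + md² = 0.02726 + 0.05452 = 0.08178 kg·m².
T = 2π√(I/(mgd)) = 2π√(0.08178/(5.24 × 9.83 × 0.102)) = 0.784 s.

0.784 s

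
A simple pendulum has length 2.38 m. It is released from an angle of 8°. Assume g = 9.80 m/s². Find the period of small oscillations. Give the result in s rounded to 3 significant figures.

3.10 s

T = 2π√(L/g) = 2π√(2.38/9.80) = 2π × 0.4928 = 3.10 s.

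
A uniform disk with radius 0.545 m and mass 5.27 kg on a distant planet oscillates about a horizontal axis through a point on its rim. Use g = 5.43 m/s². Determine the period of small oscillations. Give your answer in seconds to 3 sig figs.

I_cm = ½mr² = 0.7827 kg·m². The pivot is at distance d = 0.545 m from the centre of mass.
By the parallel-axis theorem, I = I_cm + md² = 0.7827 + 1.565 = 2.348 kg·m².
T = 2π√(I/(mgd)) = 2π√(2.348/(5.27 × 5.43 × 0.545)) = 2.44 s.

2.44 s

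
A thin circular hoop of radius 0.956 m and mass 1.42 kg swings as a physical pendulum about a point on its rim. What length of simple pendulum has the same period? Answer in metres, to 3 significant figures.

1.91 m

The equivalent simple-pendulum length is L_eq = I/(md), where I is about the pivot and d = 0.9560 m.
I_cm = mR² = 1.298 kg·m², so I = I_cm + md² = 1.298 + 1.298 = 2.596 kg·m².
L_eq = 2.596/(1.42 × 0.9560) = 1.91 m.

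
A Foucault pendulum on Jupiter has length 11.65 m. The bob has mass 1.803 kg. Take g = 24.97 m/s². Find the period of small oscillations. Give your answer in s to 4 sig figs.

4.292 s

T = 2π√(L/g) = 2π√(11.65/24.97) = 2π × 0.68305 = 4.292 s.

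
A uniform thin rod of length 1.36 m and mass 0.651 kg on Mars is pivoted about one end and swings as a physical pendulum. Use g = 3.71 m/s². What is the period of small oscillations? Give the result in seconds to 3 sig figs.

3.11 s

For a physical pendulum T = 2π√(I/(mgd)), with d = 0.6800 m from pivot to centre of mass.
I_cm = mL²/12 = 0.651 × 1.36²/12 = 0.1003 kg·m²; I = I_cm + md² = 0.1003 + 0.651 × 0.6800² = 0.4014 kg·m².
T = 2π√(0.4014/(0.651 × 3.71 × 0.6800)) = 3.11 s.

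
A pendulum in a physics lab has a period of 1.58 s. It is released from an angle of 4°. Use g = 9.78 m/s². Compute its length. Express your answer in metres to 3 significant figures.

0.618 m

From T = 2π√(L/g), L = gT²/(4π²) = 9.78 × 1.580²/(4π²) = 0.618 m.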